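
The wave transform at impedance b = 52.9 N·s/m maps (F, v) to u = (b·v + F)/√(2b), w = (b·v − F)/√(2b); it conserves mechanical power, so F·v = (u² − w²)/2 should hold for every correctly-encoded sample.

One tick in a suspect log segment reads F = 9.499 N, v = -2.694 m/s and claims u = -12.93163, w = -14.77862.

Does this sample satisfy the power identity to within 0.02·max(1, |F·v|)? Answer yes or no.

F·v = 9.499×(-2.694) = -25.59031 W.
(u² − w²)/2 = (167.22705 − 218.40761)/2 = -25.59028 W.
|Δ| = 0.00003;  2% of max(1, |F·v|) = 0.51181.

yes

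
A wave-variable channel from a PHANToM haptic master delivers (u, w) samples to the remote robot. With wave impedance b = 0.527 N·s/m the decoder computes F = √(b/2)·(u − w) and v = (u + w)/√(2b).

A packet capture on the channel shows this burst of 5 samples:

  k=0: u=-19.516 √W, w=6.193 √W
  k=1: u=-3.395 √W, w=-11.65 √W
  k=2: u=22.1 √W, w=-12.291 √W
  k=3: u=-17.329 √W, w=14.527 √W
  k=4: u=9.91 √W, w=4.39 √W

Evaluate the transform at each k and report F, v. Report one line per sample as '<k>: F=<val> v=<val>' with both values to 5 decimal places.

k=0: u−w=-25.70900, u+w=-13.32300; √(b/2)=0.51332, √(2b)=1.02665; F=0.51332×(-25.709)=-13.19701, v=-13.32300/1.02665=-12.97722
k=1: u−w=8.25500, u+w=-15.04500; √(b/2)=0.51332, √(2b)=1.02665; F=0.51332×8.255=4.23748, v=-15.04500/1.02665=-14.65453
k=2: u−w=34.39100, u+w=9.80900; √(b/2)=0.51332, √(2b)=1.02665; F=0.51332×34.391=17.65367, v=9.80900/1.02665=9.55442
k=3: u−w=-31.85600, u+w=-2.80200; √(b/2)=0.51332, √(2b)=1.02665; F=0.51332×(-31.856)=-16.35240, v=-2.80200/1.02665=-2.72928
k=4: u−w=5.52000, u+w=14.30000; √(b/2)=0.51332, √(2b)=1.02665; F=0.51332×5.52=2.83354, v=14.30000/1.02665=13.92887

0: F=-13.19701 v=-12.97722
1: F=4.23748 v=-14.65453
2: F=17.65367 v=9.55442
3: F=-16.35240 v=-2.72928
4: F=2.83354 v=13.92887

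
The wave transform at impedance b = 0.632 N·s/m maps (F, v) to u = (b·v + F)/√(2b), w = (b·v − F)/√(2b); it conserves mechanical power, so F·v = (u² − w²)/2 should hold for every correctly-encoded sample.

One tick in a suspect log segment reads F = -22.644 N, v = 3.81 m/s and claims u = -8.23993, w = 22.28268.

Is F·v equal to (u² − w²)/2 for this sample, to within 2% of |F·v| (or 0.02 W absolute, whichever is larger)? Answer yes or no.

no

F·v = (-22.644)×3.81 = -86.27364 W.
(u² − w²)/2 = (67.89645 − 496.51783)/2 = -214.31069 W.
|Δ| = 128.03705;  2% of max(1, |F·v|) = 1.72547.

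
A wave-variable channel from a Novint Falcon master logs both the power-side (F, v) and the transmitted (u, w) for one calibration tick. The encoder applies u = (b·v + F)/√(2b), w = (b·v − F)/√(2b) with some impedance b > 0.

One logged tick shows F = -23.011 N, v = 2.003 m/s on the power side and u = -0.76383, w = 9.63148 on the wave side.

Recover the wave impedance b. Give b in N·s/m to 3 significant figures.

u + w = 8.8676;  u + w = √(2b)·v, so √(2b) = 8.8676/2.003 = 4.4272.
b = (√(2b))²/2 = 19.6000/2 = 9.8000.
(Check via u − w = 2F/√(2b): u − w = -10.3953, 2F/√(2b) = -10.3953.)

b = 9.8 N·s/m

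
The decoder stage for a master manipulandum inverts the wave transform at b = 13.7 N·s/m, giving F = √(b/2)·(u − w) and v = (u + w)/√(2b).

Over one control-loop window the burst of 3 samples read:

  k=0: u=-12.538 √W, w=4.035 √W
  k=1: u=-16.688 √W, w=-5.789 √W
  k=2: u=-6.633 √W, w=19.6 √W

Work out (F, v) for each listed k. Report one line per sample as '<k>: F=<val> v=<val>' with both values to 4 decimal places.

0: F=-43.3757 v=-1.6244
1: F=-28.5254 v=-4.2940
2: F=-68.6583 v=2.4772

k=0: u−w=-16.5730, u+w=-8.5030; √(b/2)=2.6173, √(2b)=5.2345; F=2.6173×(-16.573)=-43.3757, v=-8.5030/5.2345=-1.6244
k=1: u−w=-10.8990, u+w=-22.4770; √(b/2)=2.6173, √(2b)=5.2345; F=2.6173×(-10.899)=-28.5254, v=-22.4770/5.2345=-4.2940
k=2: u−w=-26.2330, u+w=12.9670; √(b/2)=2.6173, √(2b)=5.2345; F=2.6173×(-26.233)=-68.6583, v=12.9670/5.2345=2.4772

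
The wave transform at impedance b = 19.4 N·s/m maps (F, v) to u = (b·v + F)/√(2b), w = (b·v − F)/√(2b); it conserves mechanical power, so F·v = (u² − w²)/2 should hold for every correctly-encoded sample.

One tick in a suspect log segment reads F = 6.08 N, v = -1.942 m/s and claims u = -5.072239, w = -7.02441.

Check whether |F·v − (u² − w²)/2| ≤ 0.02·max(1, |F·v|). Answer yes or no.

F·v = 6.08×(-1.942) = -11.807360 W.
(u² − w²)/2 = (25.727608 − 49.342336)/2 = -11.807364 W.
|Δ| = 0.000004;  2% of max(1, |F·v|) = 0.236147.

yes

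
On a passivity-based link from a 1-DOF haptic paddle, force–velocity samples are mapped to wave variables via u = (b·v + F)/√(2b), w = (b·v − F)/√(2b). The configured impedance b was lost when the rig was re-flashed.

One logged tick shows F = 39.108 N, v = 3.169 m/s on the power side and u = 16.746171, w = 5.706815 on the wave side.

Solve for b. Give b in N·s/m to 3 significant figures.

u + w = 22.452986;  u + w = √(2b)·v, so √(2b) = 22.452986/3.169 = 7.085196.
b = (√(2b))²/2 = 50.200002/2 = 25.100001.
(Check via u − w = 2F/√(2b): u − w = 11.039356, 2F/√(2b) = 11.039356.)

b = 25.1 N·s/m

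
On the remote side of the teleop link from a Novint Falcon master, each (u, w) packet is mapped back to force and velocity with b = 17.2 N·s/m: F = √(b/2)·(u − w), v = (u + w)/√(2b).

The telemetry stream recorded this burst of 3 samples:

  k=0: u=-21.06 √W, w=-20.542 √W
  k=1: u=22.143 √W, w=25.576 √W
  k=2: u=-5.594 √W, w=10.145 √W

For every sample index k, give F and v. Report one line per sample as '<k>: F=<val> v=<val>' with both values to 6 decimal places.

k=0: u−w=-0.518000, u+w=-41.602000; √(b/2)=2.932576, √(2b)=5.865151; F=2.932576×(-0.518)=-1.519074, v=-41.602000/5.865151=-7.093082
k=1: u−w=-3.433000, u+w=47.719000; √(b/2)=2.932576, √(2b)=5.865151; F=2.932576×(-3.433)=-10.067532, v=47.719000/5.865151=8.136022
k=2: u−w=-15.739000, u+w=4.551000; √(b/2)=2.932576, √(2b)=5.865151; F=2.932576×(-15.739)=-46.155808, v=4.551000/5.865151=0.775939

0: F=-1.519074 v=-7.093082
1: F=-10.067532 v=8.136022
2: F=-46.155808 v=0.775939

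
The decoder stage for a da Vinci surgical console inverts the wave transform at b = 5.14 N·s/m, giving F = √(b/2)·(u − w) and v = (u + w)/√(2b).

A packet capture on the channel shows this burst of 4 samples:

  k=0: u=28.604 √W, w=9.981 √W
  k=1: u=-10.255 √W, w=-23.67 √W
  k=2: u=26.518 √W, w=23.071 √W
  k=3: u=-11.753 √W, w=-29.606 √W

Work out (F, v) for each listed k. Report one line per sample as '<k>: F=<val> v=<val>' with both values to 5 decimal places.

k=0: u−w=18.62300, u+w=38.58500; √(b/2)=1.60312, √(2b)=3.20624; F=1.60312×18.623=29.85494, v=38.58500/3.20624=12.03433
k=1: u−w=13.41500, u+w=-33.92500; √(b/2)=1.60312, √(2b)=3.20624; F=1.60312×13.415=21.50588, v=-33.92500/3.20624=-10.58092
k=2: u−w=3.44700, u+w=49.58900; √(b/2)=1.60312, √(2b)=3.20624; F=1.60312×3.447=5.52596, v=49.58900/3.20624=15.46638
k=3: u−w=17.85300, u+w=-41.35900; √(b/2)=1.60312, √(2b)=3.20624; F=1.60312×17.853=28.62054, v=-41.35900/3.20624=-12.89952

0: F=29.85494 v=12.03433
1: F=21.50588 v=-10.58092
2: F=5.52596 v=15.46638
3: F=28.62054 v=-12.89952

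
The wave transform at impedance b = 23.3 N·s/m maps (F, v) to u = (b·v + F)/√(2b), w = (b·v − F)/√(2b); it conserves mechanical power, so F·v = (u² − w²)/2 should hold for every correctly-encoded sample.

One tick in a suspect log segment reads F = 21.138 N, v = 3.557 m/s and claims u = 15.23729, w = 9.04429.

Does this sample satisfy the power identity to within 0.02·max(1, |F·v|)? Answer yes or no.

F·v = 21.138×3.557 = 75.1879 W.
(u² − w²)/2 = (232.1750 − 81.7992)/2 = 75.1879 W.
|Δ| = 0.0000;  2% of max(1, |F·v|) = 1.5038.

yes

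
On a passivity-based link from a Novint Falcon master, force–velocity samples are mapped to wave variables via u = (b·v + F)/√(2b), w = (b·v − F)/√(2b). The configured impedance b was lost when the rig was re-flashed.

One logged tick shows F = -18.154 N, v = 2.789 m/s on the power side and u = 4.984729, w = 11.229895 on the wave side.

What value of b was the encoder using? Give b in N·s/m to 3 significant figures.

b = 16.9 N·s/m

u + w = 16.214624;  u + w = √(2b)·v, so √(2b) = 16.214624/2.789 = 5.813777.
b = (√(2b))²/2 = 33.800003/2 = 16.900001.
(Check via u − w = 2F/√(2b): u − w = -6.245166, 2F/√(2b) = -6.245166.)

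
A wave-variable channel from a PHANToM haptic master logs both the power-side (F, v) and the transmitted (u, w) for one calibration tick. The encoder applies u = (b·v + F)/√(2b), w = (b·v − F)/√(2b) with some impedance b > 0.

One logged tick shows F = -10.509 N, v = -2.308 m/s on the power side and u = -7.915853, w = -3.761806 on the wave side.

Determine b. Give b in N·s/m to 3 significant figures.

u + w = -11.677659;  u + w = √(2b)·v, so √(2b) = -11.677659/(-2.308) = 5.059644.
b = (√(2b))²/2 = 25.600000/2 = 12.800000.
(Check via u − w = 2F/√(2b): u − w = -4.154047, 2F/√(2b) = -4.154047.)

b = 12.8 N·s/m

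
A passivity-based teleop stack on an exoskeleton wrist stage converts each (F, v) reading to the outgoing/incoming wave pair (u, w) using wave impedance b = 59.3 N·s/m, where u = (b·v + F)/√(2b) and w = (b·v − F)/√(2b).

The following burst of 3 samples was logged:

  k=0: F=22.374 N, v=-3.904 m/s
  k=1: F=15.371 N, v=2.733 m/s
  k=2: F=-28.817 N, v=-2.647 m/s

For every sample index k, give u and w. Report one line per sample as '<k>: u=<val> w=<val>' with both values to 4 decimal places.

k=0: b·v=59.3×(-3.904)=-231.5072; √(2b)=10.8904; u=(-231.5072+22.374)/10.8904=-19.2035, w=(-231.5072−22.374)/10.8904=-23.3125
k=1: b·v=59.3×2.733=162.0669; √(2b)=10.8904; u=(162.0669+15.371)/10.8904=16.2931, w=(162.0669−15.371)/10.8904=13.4702
k=2: b·v=59.3×(-2.647)=-156.9671; √(2b)=10.8904; u=(-156.9671+(-28.817))/10.8904=-17.0595, w=(-156.9671−(-28.817))/10.8904=-11.7673

0: u=-19.2035 w=-23.3125
1: u=16.2931 w=13.4702
2: u=-17.0595 w=-11.7673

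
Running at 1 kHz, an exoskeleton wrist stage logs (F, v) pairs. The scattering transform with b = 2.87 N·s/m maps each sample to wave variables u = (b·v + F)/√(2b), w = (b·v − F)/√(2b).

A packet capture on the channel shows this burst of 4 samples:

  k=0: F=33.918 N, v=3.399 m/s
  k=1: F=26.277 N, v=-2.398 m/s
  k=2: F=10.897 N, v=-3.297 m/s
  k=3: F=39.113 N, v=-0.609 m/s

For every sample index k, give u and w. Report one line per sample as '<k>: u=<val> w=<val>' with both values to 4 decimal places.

k=0: b·v=2.87×3.399=9.7551; √(2b)=2.3958; u=(9.7551+33.918)/2.3958=18.2288, w=(9.7551−33.918)/2.3958=-10.0854
k=1: b·v=2.87×(-2.398)=-6.8823; √(2b)=2.3958; u=(-6.8823+26.277)/2.3958=8.0952, w=(-6.8823−26.277)/2.3958=-13.8404
k=2: b·v=2.87×(-3.297)=-9.4624; √(2b)=2.3958; u=(-9.4624+10.897)/2.3958=0.5988, w=(-9.4624−10.897)/2.3958=-8.4978
k=3: b·v=2.87×(-0.609)=-1.7478; √(2b)=2.3958; u=(-1.7478+39.113)/2.3958=15.5959, w=(-1.7478−39.113)/2.3958=-17.0550

0: u=18.2288 w=-10.0854
1: u=8.0952 w=-13.8404
2: u=0.5988 w=-8.4978
3: u=15.5959 w=-17.0550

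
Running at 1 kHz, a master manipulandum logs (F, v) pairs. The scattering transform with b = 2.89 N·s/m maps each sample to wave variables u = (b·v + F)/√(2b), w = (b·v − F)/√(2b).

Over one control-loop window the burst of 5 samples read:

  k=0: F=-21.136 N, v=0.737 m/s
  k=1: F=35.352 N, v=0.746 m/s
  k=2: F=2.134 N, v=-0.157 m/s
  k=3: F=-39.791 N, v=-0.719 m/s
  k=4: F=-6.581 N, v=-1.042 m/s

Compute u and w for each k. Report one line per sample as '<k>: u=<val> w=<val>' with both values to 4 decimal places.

k=0: b·v=2.89×0.737=2.1299; √(2b)=2.4042; u=(2.1299+(-21.136))/2.4042=-7.9055, w=(2.1299−(-21.136))/2.4042=9.6774
k=1: b·v=2.89×0.746=2.1559; √(2b)=2.4042; u=(2.1559+35.352)/2.4042=15.6012, w=(2.1559−35.352)/2.4042=-13.8077
k=2: b·v=2.89×(-0.157)=-0.4537; √(2b)=2.4042; u=(-0.4537+2.134)/2.4042=0.6989, w=(-0.4537−2.134)/2.4042=-1.0764
k=3: b·v=2.89×(-0.719)=-2.0779; √(2b)=2.4042; u=(-2.0779+(-39.791))/2.4042=-17.4152, w=(-2.0779−(-39.791))/2.4042=15.6866
k=4: b·v=2.89×(-1.042)=-3.0114; √(2b)=2.4042; u=(-3.0114+(-6.581))/2.4042=-3.9899, w=(-3.0114−(-6.581))/2.4042=1.4848

0: u=-7.9055 w=9.6774
1: u=15.6012 w=-13.8077
2: u=0.6989 w=-1.0764
3: u=-17.4152 w=15.6866
4: u=-3.9899 w=1.4848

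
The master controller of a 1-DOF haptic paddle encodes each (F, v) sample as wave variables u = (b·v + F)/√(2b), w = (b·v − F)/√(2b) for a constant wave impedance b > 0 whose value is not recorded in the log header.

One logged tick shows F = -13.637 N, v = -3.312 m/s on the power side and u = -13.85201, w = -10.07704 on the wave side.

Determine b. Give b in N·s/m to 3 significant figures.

b = 26.1 N·s/m

u + w = -23.9291;  u + w = √(2b)·v, so √(2b) = -23.9291/(-3.312) = 7.2250.
b = (√(2b))²/2 = 52.2000/2 = 26.1000.
(Check via u − w = 2F/√(2b): u − w = -3.7750, 2F/√(2b) = -3.7750.)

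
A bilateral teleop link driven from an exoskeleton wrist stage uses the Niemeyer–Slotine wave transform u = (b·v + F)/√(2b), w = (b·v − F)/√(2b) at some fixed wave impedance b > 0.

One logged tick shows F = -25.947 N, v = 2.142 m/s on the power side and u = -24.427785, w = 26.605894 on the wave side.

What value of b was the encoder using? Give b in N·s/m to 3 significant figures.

u + w = 2.178109;  u + w = √(2b)·v, so √(2b) = 2.178109/2.142 = 1.016858.
b = (√(2b))²/2 = 1.033999/2 = 0.517000.
(Check via u − w = 2F/√(2b): u − w = -51.033679, 2F/√(2b) = -51.033694.)

b = 0.517 N·s/m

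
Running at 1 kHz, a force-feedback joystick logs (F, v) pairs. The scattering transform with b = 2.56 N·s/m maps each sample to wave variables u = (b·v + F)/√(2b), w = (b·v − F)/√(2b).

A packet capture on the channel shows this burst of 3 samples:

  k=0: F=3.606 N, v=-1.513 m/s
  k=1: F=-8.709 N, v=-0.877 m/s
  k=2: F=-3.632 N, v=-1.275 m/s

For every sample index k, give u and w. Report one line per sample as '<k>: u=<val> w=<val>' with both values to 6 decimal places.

0: u=-0.118122 w=-3.305406
1: u=-4.841083 w=2.856658
2: u=-3.047630 w=0.162635

k=0: b·v=2.56×(-1.513)=-3.873280; √(2b)=2.262742; u=(-3.873280+3.606)/2.262742=-0.118122, w=(-3.873280−3.606)/2.262742=-3.305406
k=1: b·v=2.56×(-0.877)=-2.245120; √(2b)=2.262742; u=(-2.245120+(-8.709))/2.262742=-4.841083, w=(-2.245120−(-8.709))/2.262742=2.856658
k=2: b·v=2.56×(-1.275)=-3.264000; √(2b)=2.262742; u=(-3.264000+(-3.632))/2.262742=-3.047630, w=(-3.264000−(-3.632))/2.262742=0.162635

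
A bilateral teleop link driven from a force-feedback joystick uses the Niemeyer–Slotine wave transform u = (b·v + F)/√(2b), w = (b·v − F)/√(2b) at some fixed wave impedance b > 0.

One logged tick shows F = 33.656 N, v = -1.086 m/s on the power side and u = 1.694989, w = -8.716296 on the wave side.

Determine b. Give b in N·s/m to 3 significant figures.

u + w = -7.021307;  u + w = √(2b)·v, so √(2b) = -7.021307/(-1.086) = 6.465292.
b = (√(2b))²/2 = 41.799999/2 = 20.900000.
(Check via u − w = 2F/√(2b): u − w = 10.411285, 2F/√(2b) = 10.411286.)

b = 20.9 N·s/m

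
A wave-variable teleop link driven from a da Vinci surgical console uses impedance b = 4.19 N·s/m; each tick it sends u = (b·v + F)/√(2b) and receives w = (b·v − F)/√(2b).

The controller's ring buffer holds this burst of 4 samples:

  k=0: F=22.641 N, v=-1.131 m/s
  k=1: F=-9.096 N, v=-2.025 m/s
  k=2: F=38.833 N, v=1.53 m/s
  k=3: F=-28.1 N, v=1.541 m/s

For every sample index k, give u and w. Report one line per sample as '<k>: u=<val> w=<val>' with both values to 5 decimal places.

k=0: b·v=4.19×(-1.131)=-4.73889; √(2b)=2.89482; u=(-4.73889+22.641)/2.89482=6.18418, w=(-4.73889−22.641)/2.89482=-9.45823
k=1: b·v=4.19×(-2.025)=-8.48475; √(2b)=2.89482; u=(-8.48475+(-9.096))/2.89482=-6.07317, w=(-8.48475−(-9.096))/2.89482=0.21115
k=2: b·v=4.19×1.53=6.41070; √(2b)=2.89482; u=(6.41070+38.833)/2.89482=15.62918, w=(6.41070−38.833)/2.89482=-11.20010
k=3: b·v=4.19×1.541=6.45679; √(2b)=2.89482; u=(6.45679+(-28.1))/2.89482=-7.47652, w=(6.45679−(-28.1))/2.89482=11.93745

0: u=6.18418 w=-9.45823
1: u=-6.07317 w=0.21115
2: u=15.62918 w=-11.20010
3: u=-7.47652 w=11.93745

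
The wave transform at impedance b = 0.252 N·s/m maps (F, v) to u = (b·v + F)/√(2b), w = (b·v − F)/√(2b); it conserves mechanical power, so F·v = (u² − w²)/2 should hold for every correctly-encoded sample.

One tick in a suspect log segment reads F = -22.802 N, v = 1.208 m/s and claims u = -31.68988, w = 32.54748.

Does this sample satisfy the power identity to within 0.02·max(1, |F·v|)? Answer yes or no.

yes

F·v = (-22.802)×1.208 = -27.5448 W.
(u² − w²)/2 = (1004.2485 − 1059.3385)/2 = -27.5450 W.
|Δ| = 0.0002;  2% of max(1, |F·v|) = 0.5509.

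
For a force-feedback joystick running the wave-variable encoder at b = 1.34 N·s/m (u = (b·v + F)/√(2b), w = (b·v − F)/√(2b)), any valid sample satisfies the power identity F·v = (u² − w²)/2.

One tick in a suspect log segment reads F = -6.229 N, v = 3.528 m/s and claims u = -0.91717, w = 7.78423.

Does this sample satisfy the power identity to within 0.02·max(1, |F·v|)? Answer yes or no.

no

F·v = (-6.229)×3.528 = -21.9759 W.
(u² − w²)/2 = (0.8412 − 60.5942)/2 = -29.8765 W.
|Δ| = 7.9006;  2% of max(1, |F·v|) = 0.4395.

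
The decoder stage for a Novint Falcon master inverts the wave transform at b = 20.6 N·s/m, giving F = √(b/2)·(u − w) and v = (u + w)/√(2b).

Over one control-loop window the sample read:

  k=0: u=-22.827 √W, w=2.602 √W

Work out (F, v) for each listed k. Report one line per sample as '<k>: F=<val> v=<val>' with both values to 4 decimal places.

k=0: u−w=-25.4290, u+w=-20.2250; √(b/2)=3.2094, √(2b)=6.4187; F=3.2094×(-25.429)=-81.6108, v=-20.2250/6.4187=-3.1509

0: F=-81.6108 v=-3.1509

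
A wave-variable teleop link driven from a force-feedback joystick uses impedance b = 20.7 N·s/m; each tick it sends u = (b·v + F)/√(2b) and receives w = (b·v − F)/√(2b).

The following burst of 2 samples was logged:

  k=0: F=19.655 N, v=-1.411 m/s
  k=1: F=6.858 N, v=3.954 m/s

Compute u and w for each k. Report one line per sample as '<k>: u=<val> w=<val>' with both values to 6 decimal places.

0: u=-1.484656 w=-7.594117
1: u=13.786431 w=11.654725

k=0: b·v=20.7×(-1.411)=-29.207700; √(2b)=6.434283; u=(-29.207700+19.655)/6.434283=-1.484656, w=(-29.207700−19.655)/6.434283=-7.594117
k=1: b·v=20.7×3.954=81.847800; √(2b)=6.434283; u=(81.847800+6.858)/6.434283=13.786431, w=(81.847800−6.858)/6.434283=11.654725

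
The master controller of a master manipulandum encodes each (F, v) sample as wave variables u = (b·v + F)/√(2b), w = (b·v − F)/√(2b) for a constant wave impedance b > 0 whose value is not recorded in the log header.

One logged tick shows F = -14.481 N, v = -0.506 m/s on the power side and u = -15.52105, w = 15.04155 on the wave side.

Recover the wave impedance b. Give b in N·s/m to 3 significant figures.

b = 0.449 N·s/m

u + w = -0.47950;  u + w = √(2b)·v, so √(2b) = -0.47950/(-0.506) = 0.94763.
b = (√(2b))²/2 = 0.89800/2 = 0.44900.
(Check via u − w = 2F/√(2b): u − w = -30.56260, 2F/√(2b) = -30.56261.)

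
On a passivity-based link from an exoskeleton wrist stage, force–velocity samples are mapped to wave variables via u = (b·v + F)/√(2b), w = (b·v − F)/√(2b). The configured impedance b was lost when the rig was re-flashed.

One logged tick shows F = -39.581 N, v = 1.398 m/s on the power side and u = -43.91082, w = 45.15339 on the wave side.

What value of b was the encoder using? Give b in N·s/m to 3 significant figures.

b = 0.395 N·s/m

u + w = 1.2426;  u + w = √(2b)·v, so √(2b) = 1.2426/1.398 = 0.8888.
b = (√(2b))²/2 = 0.7900/2 = 0.3950.
(Check via u − w = 2F/√(2b): u − w = -89.0642, 2F/√(2b) = -89.0642.)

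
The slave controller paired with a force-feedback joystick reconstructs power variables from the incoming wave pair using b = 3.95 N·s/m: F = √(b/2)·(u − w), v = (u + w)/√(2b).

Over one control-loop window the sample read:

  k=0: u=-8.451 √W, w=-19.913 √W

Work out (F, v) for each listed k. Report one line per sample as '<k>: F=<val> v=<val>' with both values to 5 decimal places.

k=0: u−w=11.46200, u+w=-28.36400; √(b/2)=1.40535, √(2b)=2.81069; F=1.40535×11.462=16.10809, v=-28.36400/2.81069=-10.09146

0: F=16.10809 v=-10.09146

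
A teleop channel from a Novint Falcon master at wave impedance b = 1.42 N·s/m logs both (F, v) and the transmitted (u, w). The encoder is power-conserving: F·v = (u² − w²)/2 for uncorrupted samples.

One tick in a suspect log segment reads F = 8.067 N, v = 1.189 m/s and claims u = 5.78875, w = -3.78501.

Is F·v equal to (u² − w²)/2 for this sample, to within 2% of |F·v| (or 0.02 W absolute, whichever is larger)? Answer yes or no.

F·v = 8.067×1.189 = 9.5917 W.
(u² − w²)/2 = (33.5096 − 14.3263)/2 = 9.5917 W.
|Δ| = 0.0000;  2% of max(1, |F·v|) = 0.1918.

yes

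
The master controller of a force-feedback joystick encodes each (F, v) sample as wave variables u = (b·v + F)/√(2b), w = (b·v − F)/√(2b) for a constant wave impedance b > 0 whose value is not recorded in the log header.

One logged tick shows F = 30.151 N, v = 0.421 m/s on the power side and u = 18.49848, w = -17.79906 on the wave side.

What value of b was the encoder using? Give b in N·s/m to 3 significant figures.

b = 1.38 N·s/m

u + w = 0.6994;  u + w = √(2b)·v, so √(2b) = 0.6994/0.421 = 1.6613.
b = (√(2b))²/2 = 2.7600/2 = 1.3800.
(Check via u − w = 2F/√(2b): u − w = 36.2975, 2F/√(2b) = 36.2974.)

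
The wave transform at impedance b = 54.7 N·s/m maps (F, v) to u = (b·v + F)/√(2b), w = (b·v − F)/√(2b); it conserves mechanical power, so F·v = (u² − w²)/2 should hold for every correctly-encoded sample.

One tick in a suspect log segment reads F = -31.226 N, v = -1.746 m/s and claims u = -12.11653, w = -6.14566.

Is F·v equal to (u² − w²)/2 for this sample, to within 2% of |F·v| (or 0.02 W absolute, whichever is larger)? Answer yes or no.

F·v = (-31.226)×(-1.746) = 54.5206 W.
(u² − w²)/2 = (146.8103 − 37.7691)/2 = 54.5206 W.
|Δ| = 0.0000;  2% of max(1, |F·v|) = 1.0904.

yes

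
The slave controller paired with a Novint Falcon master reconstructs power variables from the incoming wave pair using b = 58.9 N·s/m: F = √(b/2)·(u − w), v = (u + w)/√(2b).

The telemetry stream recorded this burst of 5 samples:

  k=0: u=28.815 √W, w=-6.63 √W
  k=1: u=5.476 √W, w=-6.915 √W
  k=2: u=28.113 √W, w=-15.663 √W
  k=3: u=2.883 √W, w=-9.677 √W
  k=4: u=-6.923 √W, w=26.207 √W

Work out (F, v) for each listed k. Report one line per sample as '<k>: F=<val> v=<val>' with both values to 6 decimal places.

0: F=192.352409 v=2.044028
1: F=67.243298 v=-0.132583
2: F=237.562959 v=1.147088
3: F=68.160425 v=-0.625969
4: F=-179.789401 v=1.776742

k=0: u−w=35.445000, u+w=22.185000; √(b/2)=5.426785, √(2b)=10.853571; F=5.426785×35.445=192.352409, v=22.185000/10.853571=2.044028
k=1: u−w=12.391000, u+w=-1.439000; √(b/2)=5.426785, √(2b)=10.853571; F=5.426785×12.391=67.243298, v=-1.439000/10.853571=-0.132583
k=2: u−w=43.776000, u+w=12.450000; √(b/2)=5.426785, √(2b)=10.853571; F=5.426785×43.776=237.562959, v=12.450000/10.853571=1.147088
k=3: u−w=12.560000, u+w=-6.794000; √(b/2)=5.426785, √(2b)=10.853571; F=5.426785×12.56=68.160425, v=-6.794000/10.853571=-0.625969
k=4: u−w=-33.130000, u+w=19.284000; √(b/2)=5.426785, √(2b)=10.853571; F=5.426785×(-33.13)=-179.789401, v=19.284000/10.853571=1.776742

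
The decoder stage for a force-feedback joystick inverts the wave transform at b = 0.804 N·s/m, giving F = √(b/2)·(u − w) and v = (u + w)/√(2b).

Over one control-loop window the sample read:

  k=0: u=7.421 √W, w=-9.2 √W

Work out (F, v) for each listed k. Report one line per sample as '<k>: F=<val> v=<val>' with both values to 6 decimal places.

0: F=10.538291 v=-1.402920

k=0: u−w=16.621000, u+w=-1.779000; √(b/2)=0.634035, √(2b)=1.268069; F=0.634035×16.621=10.538291, v=-1.779000/1.268069=-1.402920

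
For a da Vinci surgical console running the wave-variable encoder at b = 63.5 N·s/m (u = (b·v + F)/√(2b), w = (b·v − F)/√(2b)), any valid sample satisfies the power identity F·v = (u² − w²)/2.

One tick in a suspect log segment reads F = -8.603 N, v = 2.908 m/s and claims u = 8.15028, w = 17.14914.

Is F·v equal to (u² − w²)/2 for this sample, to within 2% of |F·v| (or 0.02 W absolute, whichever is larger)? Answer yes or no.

F·v = (-8.603)×2.908 = -25.0175 W.
(u² − w²)/2 = (66.4271 − 294.0930)/2 = -113.8330 W.
|Δ| = 88.8154;  2% of max(1, |F·v|) = 0.5004.

no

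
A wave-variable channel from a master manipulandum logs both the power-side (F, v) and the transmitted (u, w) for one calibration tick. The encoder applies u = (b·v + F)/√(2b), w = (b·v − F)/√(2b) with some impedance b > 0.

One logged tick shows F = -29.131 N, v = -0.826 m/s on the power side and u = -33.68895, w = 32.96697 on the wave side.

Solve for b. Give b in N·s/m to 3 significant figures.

b = 0.382 N·s/m

u + w = -0.7220;  u + w = √(2b)·v, so √(2b) = -0.7220/(-0.826) = 0.8741.
b = (√(2b))²/2 = 0.7640/2 = 0.3820.
(Check via u − w = 2F/√(2b): u − w = -66.6559, 2F/√(2b) = -66.6562.)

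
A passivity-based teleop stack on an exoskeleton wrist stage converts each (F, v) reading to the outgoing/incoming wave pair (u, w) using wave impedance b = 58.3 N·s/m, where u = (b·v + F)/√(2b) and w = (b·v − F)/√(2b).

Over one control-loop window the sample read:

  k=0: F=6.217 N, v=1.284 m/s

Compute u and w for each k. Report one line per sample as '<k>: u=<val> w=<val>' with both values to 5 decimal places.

k=0: b·v=58.3×1.284=74.85720; √(2b)=10.79815; u=(74.85720+6.217)/10.79815=7.50816, w=(74.85720−6.217)/10.79815=6.35666

0: u=7.50816 w=6.35666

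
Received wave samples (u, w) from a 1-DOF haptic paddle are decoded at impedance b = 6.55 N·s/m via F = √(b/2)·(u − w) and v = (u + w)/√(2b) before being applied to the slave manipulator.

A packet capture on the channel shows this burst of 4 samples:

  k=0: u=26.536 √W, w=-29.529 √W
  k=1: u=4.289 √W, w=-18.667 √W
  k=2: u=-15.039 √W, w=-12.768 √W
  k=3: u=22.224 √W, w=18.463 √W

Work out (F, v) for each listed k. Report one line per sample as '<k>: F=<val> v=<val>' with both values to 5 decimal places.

k=0: u−w=56.06500, u+w=-2.99300; √(b/2)=1.80970, √(2b)=3.61939; F=1.80970×56.065=101.46061, v=-2.99300/3.61939=-0.82693
k=1: u−w=22.95600, u+w=-14.37800; √(b/2)=1.80970, √(2b)=3.61939; F=1.80970×22.956=41.54338, v=-14.37800/3.61939=-3.97249
k=2: u−w=-2.27100, u+w=-27.80700; √(b/2)=1.80970, √(2b)=3.61939; F=1.80970×(-2.271)=-4.10982, v=-27.80700/3.61939=-7.68278
k=3: u−w=3.76100, u+w=40.68700; √(b/2)=1.80970, √(2b)=3.61939; F=1.80970×3.761=6.80627, v=40.68700/3.61939=11.24139

0: F=101.46061 v=-0.82693
1: F=41.54338 v=-3.97249
2: F=-4.10982 v=-7.68278
3: F=6.80627 v=11.24139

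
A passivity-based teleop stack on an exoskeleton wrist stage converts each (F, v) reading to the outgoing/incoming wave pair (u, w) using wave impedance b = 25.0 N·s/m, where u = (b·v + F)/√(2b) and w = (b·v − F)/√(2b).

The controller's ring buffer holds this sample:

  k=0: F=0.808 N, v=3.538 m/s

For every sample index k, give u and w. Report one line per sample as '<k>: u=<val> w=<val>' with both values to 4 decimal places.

k=0: b·v=25.0×3.538=88.4500; √(2b)=7.0711; u=(88.4500+0.808)/7.0711=12.6230, w=(88.4500−0.808)/7.0711=12.3945

0: u=12.6230 w=12.3945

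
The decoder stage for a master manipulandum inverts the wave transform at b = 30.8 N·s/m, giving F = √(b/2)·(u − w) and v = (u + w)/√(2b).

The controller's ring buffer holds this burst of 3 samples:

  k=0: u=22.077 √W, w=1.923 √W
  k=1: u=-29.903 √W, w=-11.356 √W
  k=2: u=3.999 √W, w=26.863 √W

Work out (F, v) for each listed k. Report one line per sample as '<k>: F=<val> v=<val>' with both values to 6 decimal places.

0: F=79.090007 v=3.057883
1: F=-72.783684 v=-5.256883
2: F=-89.724815 v=3.932183

k=0: u−w=20.154000, u+w=24.000000; √(b/2)=3.924283, √(2b)=7.848567; F=3.924283×20.154=79.090007, v=24.000000/7.848567=3.057883
k=1: u−w=-18.547000, u+w=-41.259000; √(b/2)=3.924283, √(2b)=7.848567; F=3.924283×(-18.547)=-72.783684, v=-41.259000/7.848567=-5.256883
k=2: u−w=-22.864000, u+w=30.862000; √(b/2)=3.924283, √(2b)=7.848567; F=3.924283×(-22.864)=-89.724815, v=30.862000/7.848567=3.932183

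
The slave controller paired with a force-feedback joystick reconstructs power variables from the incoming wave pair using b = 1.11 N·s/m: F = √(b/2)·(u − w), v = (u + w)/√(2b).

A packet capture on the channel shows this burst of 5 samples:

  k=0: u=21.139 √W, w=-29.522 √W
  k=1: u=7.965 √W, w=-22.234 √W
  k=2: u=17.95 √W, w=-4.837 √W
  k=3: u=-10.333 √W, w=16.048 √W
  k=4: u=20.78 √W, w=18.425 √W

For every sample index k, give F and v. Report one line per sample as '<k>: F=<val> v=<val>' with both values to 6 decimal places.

0: F=37.741595 v=-5.626301
1: F=22.497748 v=-9.576726
2: F=16.975933 v=8.800869
3: F=-19.653402 v=3.835657
4: F=1.754435 v=26.312673

k=0: u−w=50.661000, u+w=-8.383000; √(b/2)=0.744983, √(2b)=1.489966; F=0.744983×50.661=37.741595, v=-8.383000/1.489966=-5.626301
k=1: u−w=30.199000, u+w=-14.269000; √(b/2)=0.744983, √(2b)=1.489966; F=0.744983×30.199=22.497748, v=-14.269000/1.489966=-9.576726
k=2: u−w=22.787000, u+w=13.113000; √(b/2)=0.744983, √(2b)=1.489966; F=0.744983×22.787=16.975933, v=13.113000/1.489966=8.800869
k=3: u−w=-26.381000, u+w=5.715000; √(b/2)=0.744983, √(2b)=1.489966; F=0.744983×(-26.381)=-19.653402, v=5.715000/1.489966=3.835657
k=4: u−w=2.355000, u+w=39.205000; √(b/2)=0.744983, √(2b)=1.489966; F=0.744983×2.355=1.754435, v=39.205000/1.489966=26.312673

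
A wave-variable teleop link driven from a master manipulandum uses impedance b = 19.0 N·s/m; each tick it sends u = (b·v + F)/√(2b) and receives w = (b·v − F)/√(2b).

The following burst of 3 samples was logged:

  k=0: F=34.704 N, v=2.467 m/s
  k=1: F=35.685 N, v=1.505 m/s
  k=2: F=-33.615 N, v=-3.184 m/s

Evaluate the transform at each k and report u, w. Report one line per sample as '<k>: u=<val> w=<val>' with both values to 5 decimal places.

0: u=13.23354 w=1.97407
1: u=10.42759 w=-1.15015
2: u=-15.26682 w=-4.36067

k=0: b·v=19.0×2.467=46.87300; √(2b)=6.16441; u=(46.87300+34.704)/6.16441=13.23354, w=(46.87300−34.704)/6.16441=1.97407
k=1: b·v=19.0×1.505=28.59500; √(2b)=6.16441; u=(28.59500+35.685)/6.16441=10.42759, w=(28.59500−35.685)/6.16441=-1.15015
k=2: b·v=19.0×(-3.184)=-60.49600; √(2b)=6.16441; u=(-60.49600+(-33.615))/6.16441=-15.26682, w=(-60.49600−(-33.615))/6.16441=-4.36067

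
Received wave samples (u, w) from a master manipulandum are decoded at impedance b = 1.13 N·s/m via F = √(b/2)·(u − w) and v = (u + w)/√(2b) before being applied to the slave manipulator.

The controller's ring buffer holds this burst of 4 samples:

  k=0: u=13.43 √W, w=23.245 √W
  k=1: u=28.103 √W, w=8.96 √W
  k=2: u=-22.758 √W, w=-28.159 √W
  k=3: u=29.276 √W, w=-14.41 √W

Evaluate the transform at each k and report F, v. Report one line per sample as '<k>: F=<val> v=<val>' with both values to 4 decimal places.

k=0: u−w=-9.8150, u+w=36.6750; √(b/2)=0.7517, √(2b)=1.5033; F=0.7517×(-9.815)=-7.3776, v=36.6750/1.5033=24.3958
k=1: u−w=19.1430, u+w=37.0630; √(b/2)=0.7517, √(2b)=1.5033; F=0.7517×19.143=14.3891, v=37.0630/1.5033=24.6539
k=2: u−w=5.4010, u+w=-50.9170; √(b/2)=0.7517, √(2b)=1.5033; F=0.7517×5.401=4.0597, v=-50.9170/1.5033=-33.8695
k=3: u−w=43.6860, u+w=14.8660; √(b/2)=0.7517, √(2b)=1.5033; F=0.7517×43.686=32.8372, v=14.8660/1.5033=9.8887

0: F=-7.3776 v=24.3958
1: F=14.3891 v=24.6539
2: F=4.0597 v=-33.8695
3: F=32.8372 v=9.8887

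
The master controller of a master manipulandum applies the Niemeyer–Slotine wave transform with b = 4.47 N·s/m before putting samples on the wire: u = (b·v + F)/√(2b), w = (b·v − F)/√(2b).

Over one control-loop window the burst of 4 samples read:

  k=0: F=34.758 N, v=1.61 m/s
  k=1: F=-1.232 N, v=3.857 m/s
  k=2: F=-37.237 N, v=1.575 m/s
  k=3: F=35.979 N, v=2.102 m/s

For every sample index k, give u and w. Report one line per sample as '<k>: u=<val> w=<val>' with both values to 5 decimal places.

k=0: b·v=4.47×1.61=7.19670; √(2b)=2.98998; u=(7.19670+34.758)/2.98998=14.03175, w=(7.19670−34.758)/2.98998=-9.21788
k=1: b·v=4.47×3.857=17.24079; √(2b)=2.98998; u=(17.24079+(-1.232))/2.98998=5.35414, w=(17.24079−(-1.232))/2.98998=6.17823
k=2: b·v=4.47×1.575=7.04025; √(2b)=2.98998; u=(7.04025+(-37.237))/2.98998=-10.09930, w=(7.04025−(-37.237))/2.98998=14.80853
k=3: b·v=4.47×2.102=9.39594; √(2b)=2.98998; u=(9.39594+35.979)/2.98998=15.17565, w=(9.39594−35.979)/2.98998=-8.89071

0: u=14.03175 w=-9.21788
1: u=5.35414 w=6.17823
2: u=-10.09930 w=14.80853
3: u=15.17565 w=-8.89071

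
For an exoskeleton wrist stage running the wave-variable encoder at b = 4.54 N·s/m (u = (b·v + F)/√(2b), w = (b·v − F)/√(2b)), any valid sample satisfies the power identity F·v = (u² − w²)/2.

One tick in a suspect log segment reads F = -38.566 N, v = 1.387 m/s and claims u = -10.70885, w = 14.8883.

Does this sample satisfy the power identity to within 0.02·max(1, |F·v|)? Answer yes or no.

yes

F·v = (-38.566)×1.387 = -53.4910 W.
(u² − w²)/2 = (114.6795 − 221.6615)/2 = -53.4910 W.
|Δ| = 0.0000;  2% of max(1, |F·v|) = 1.0698.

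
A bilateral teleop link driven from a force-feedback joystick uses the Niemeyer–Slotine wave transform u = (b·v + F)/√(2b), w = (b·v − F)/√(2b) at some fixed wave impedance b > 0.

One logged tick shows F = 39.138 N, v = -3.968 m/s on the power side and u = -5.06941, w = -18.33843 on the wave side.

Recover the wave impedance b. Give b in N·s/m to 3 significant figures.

u + w = -23.4078;  u + w = √(2b)·v, so √(2b) = -23.4078/(-3.968) = 5.8992.
b = (√(2b))²/2 = 34.8000/2 = 17.4000.
(Check via u − w = 2F/√(2b): u − w = 13.2690, 2F/√(2b) = 13.2690.)

b = 17.4 N·s/m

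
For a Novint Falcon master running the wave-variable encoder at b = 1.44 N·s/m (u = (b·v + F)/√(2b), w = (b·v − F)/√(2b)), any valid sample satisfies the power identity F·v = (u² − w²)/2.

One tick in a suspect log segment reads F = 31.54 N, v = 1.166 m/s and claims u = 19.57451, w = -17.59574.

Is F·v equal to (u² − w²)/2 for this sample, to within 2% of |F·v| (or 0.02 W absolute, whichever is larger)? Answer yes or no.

yes

F·v = 31.54×1.166 = 36.77564 W.
(u² − w²)/2 = (383.16144 − 309.61007)/2 = 36.77569 W.
|Δ| = 0.00005;  2% of max(1, |F·v|) = 0.73551.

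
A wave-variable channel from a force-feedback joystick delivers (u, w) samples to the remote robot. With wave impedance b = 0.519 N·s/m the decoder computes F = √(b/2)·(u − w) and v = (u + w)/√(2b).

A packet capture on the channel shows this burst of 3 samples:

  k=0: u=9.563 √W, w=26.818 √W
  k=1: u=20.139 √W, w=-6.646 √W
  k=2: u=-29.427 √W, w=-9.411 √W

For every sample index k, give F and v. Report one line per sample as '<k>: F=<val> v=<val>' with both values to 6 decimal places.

k=0: u−w=-17.255000, u+w=36.381000; √(b/2)=0.509411, √(2b)=1.018823; F=0.509411×(-17.255)=-8.789894, v=36.381000/1.018823=35.708858
k=1: u−w=26.785000, u+w=13.493000; √(b/2)=0.509411, √(2b)=1.018823; F=0.509411×26.785=13.644585, v=13.493000/1.018823=13.243716
k=2: u−w=-20.016000, u+w=-38.838000; √(b/2)=0.509411, √(2b)=1.018823; F=0.509411×(-20.016)=-10.196379, v=-38.838000/1.018823=-38.120464

0: F=-8.789894 v=35.708858
1: F=13.644585 v=13.243716
2: F=-10.196379 v=-38.120464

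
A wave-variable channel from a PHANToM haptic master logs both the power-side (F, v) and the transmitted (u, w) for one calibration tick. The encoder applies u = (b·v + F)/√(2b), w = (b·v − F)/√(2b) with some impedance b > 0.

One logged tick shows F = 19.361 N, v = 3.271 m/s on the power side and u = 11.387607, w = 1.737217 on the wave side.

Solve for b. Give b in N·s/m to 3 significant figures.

u + w = 13.124824;  u + w = √(2b)·v, so √(2b) = 13.124824/3.271 = 4.012481.
b = (√(2b))²/2 = 16.100000/2 = 8.050000.
(Check via u − w = 2F/√(2b): u − w = 9.650390, 2F/√(2b) = 9.650389.)

b = 8.05 N·s/m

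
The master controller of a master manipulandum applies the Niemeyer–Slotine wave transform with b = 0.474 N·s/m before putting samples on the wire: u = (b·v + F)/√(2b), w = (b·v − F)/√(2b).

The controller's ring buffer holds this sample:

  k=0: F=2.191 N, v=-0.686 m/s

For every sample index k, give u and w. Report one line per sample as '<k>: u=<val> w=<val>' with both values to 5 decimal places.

0: u=1.91633 w=-2.58425

k=0: b·v=0.474×(-0.686)=-0.32516; √(2b)=0.97365; u=(-0.32516+2.191)/0.97365=1.91633, w=(-0.32516−2.191)/0.97365=-2.58425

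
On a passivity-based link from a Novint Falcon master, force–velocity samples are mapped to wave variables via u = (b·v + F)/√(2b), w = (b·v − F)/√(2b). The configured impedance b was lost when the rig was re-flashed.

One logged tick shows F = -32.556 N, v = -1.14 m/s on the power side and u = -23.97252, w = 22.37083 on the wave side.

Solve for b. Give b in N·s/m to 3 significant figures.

u + w = -1.60169;  u + w = √(2b)·v, so √(2b) = -1.60169/(-1.14) = 1.40499.
b = (√(2b))²/2 = 1.97400/2 = 0.98700.
(Check via u − w = 2F/√(2b): u − w = -46.34335, 2F/√(2b) = -46.34335.)

b = 0.987 N·s/m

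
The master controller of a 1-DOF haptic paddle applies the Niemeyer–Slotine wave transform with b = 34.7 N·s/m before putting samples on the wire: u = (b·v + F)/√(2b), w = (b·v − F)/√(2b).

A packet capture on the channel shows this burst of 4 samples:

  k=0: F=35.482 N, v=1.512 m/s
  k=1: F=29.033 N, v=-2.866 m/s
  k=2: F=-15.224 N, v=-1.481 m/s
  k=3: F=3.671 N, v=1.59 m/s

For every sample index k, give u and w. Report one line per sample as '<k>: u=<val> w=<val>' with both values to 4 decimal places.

0: u=10.5572 w=2.0388
1: u=-8.4528 w=-15.4229
2: u=-7.9963 w=-4.3414
3: u=7.0635 w=6.1822

k=0: b·v=34.7×1.512=52.4664; √(2b)=8.3307; u=(52.4664+35.482)/8.3307=10.5572, w=(52.4664−35.482)/8.3307=2.0388
k=1: b·v=34.7×(-2.866)=-99.4502; √(2b)=8.3307; u=(-99.4502+29.033)/8.3307=-8.4528, w=(-99.4502−29.033)/8.3307=-15.4229
k=2: b·v=34.7×(-1.481)=-51.3907; √(2b)=8.3307; u=(-51.3907+(-15.224))/8.3307=-7.9963, w=(-51.3907−(-15.224))/8.3307=-4.3414
k=3: b·v=34.7×1.59=55.1730; √(2b)=8.3307; u=(55.1730+3.671)/8.3307=7.0635, w=(55.1730−3.671)/8.3307=6.1822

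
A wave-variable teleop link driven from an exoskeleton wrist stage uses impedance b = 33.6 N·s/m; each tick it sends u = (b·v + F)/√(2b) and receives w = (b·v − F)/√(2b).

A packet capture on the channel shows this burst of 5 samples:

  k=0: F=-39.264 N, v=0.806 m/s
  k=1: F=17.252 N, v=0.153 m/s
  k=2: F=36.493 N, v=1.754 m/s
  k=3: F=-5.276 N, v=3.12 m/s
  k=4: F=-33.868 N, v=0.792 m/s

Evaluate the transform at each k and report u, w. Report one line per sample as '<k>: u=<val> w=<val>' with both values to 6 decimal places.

0: u=-1.486101 w=8.093334
1: u=2.731642 w=-1.477415
2: u=11.640951 w=2.737570
3: u=12.144588 w=13.431801
4: u=-0.885239 w=7.377707

k=0: b·v=33.6×0.806=27.081600; √(2b)=8.197561; u=(27.081600+(-39.264))/8.197561=-1.486101, w=(27.081600−(-39.264))/8.197561=8.093334
k=1: b·v=33.6×0.153=5.140800; √(2b)=8.197561; u=(5.140800+17.252)/8.197561=2.731642, w=(5.140800−17.252)/8.197561=-1.477415
k=2: b·v=33.6×1.754=58.934400; √(2b)=8.197561; u=(58.934400+36.493)/8.197561=11.640951, w=(58.934400−36.493)/8.197561=2.737570
k=3: b·v=33.6×3.12=104.832000; √(2b)=8.197561; u=(104.832000+(-5.276))/8.197561=12.144588, w=(104.832000−(-5.276))/8.197561=13.431801
k=4: b·v=33.6×0.792=26.611200; √(2b)=8.197561; u=(26.611200+(-33.868))/8.197561=-0.885239, w=(26.611200−(-33.868))/8.197561=7.377707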